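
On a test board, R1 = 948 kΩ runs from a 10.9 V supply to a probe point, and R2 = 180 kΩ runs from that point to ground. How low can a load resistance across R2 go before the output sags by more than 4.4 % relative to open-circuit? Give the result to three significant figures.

Output resistance R_th = R1‖R2 = (948 × 180)/1128 = 151.3 kΩ.
The fractional drop is R_th/(R_th + R_L); requiring this ≤ 0.0440 gives R_L ≥ R_th(1/0.0440 − 1) = 151.3 × 21.73 = 3.29 MΩ.

R_L(min) ≈ 3.29 MΩ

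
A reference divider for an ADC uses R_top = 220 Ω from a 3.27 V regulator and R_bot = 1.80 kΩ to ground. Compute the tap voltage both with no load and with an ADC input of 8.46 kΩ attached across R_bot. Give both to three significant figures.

Unloaded: 2.91 V; loaded: 2.85 V

Open-circuit: V = 3.27 × 1800/(220 + 1800) = 2.91 V.
With the load, R_bot becomes R_bot‖R_L = 1484 Ω, so V = 3.27 × 1484/1704 = 2.85 V.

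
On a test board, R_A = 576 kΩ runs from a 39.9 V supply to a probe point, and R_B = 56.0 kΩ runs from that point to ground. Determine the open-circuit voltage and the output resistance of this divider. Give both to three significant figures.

V_th = 3.54 V, R_th = 51.0 kΩ

V_th is the open-circuit tap voltage: 39.9 × 56.0/(576 + 56.0) = 3.54 V.
With the supply zeroed, R_A and R_B appear in parallel from the tap: R_th = R_A‖R_B = (576 × 56.0)/632.0 = 51.0 kΩ.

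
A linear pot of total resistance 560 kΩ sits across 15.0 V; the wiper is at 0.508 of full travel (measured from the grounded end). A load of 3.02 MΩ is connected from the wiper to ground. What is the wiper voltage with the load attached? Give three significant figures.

V ≈ 7.28 V

The wiper splits the pot into (1−α)R = 275.5 kΩ above and αR = 284.5 kΩ below.
Lower section ‖ load = 260.0 kΩ.
V_wiper = 15.0 × 260.0/(275.5 + 260.0) = 7.28 V.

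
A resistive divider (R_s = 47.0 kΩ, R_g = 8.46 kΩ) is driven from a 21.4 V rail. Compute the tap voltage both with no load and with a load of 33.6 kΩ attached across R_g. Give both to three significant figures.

Unloaded: 3.26 V; loaded: 2.69 V

Open-circuit: V = 21.4 × 8.46/(47.0 + 8.46) = 3.26 V.
With the load, R_g becomes R_g‖R_L = 6.758 kΩ, so V = 21.4 × 6.758/53.76 = 2.69 V.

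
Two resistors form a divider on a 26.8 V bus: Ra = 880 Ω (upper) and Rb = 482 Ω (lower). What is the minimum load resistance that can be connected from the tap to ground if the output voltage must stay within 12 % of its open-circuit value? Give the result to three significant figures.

R_L(min) ≈ 2.28 kΩ

Output resistance R_th = Ra‖Rb = (880 × 482)/1362 = 311.4 Ω.
The fractional drop is R_th/(R_th + R_L); requiring this ≤ 0.120 gives R_L ≥ R_th(1/0.120 − 1) = 311.4 × 7.333 = 2.28 kΩ.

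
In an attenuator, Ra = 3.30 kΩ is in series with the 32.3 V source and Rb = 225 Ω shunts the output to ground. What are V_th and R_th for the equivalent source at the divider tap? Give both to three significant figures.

V_th = 2.06 V, R_th = 211 Ω

V_th is the open-circuit tap voltage: 32.3 × 225/(3300 + 225) = 2.06 V.
With the supply zeroed, Ra and Rb appear in parallel from the tap: R_th = Ra‖Rb = (3300 × 225)/3525 = 211 Ω.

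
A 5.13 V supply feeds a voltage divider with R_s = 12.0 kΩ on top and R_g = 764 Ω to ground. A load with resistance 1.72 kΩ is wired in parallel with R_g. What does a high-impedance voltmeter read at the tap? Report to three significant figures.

The load sits in parallel with R_g: R_g‖R_L = (764 × 1720) / (764 + 1720) = 529.0 Ω.
V_out = 5.13 × 529.0 / (12000 + 529.0) = 5.13 × 529.0/12530 = 0.217 V.
(Unloaded it would have been 0.307 V.)

V_out ≈ 0.217 V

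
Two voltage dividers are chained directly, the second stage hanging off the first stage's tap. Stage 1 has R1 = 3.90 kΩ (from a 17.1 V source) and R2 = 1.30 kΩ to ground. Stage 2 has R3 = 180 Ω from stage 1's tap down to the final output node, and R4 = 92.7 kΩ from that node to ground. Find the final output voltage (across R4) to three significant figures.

Stage 2 presents R3+R4 = 92880 Ω as a load on stage 1's tap.
Stage 1's lower leg becomes R2‖(R3+R4) = 1282 Ω, so V_mid = 17.1 × 1282/5182 = 4.231 V.
Stage 2 is itself unloaded: V_out = V_mid × R4/(R3+R4) = 4.231 × 92700/92880 = 4.22 V.

V_out ≈ 4.22 V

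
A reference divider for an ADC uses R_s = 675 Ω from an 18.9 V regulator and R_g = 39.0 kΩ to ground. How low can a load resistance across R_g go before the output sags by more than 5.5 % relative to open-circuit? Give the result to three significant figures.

Output resistance R_th = R_s‖R_g = (675 × 39000)/39680 = 663.5 Ω.
The fractional drop is R_th/(R_th + R_L); requiring this ≤ 0.0550 gives R_L ≥ R_th(1/0.0550 − 1) = 663.5 × 17.18 = 11.4 kΩ.

R_L(min) ≈ 11.4 kΩ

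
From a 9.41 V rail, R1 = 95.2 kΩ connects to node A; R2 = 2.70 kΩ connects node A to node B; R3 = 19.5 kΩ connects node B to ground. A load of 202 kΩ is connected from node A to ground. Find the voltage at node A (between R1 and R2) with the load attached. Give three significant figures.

V ≈ 1.63 V

Below node A the series string R2+R3 = 22.20 kΩ sits in parallel with the 202 kΩ load: 20.00 kΩ.
V_A = 9.41 × 20.00/(95.2 + 20.00) = 1.63 V.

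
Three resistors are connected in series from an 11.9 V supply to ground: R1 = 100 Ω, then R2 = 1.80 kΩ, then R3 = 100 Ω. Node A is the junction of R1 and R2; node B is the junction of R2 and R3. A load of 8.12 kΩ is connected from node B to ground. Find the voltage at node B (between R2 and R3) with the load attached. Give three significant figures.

V ≈ 0.588 V

At node B, R3 is in parallel with the load: R3‖R_L = 98.78 Ω.
Below node A the resistance is R2 + (R3‖R_L) = 1899 Ω, so V_A = 11.9 × 1899/1999 = 11.30 V.
Then V_B = V_A × (R3‖R_L)/(R2 + R3‖R_L) = 11.30 × 98.78/1899 = 0.588 V.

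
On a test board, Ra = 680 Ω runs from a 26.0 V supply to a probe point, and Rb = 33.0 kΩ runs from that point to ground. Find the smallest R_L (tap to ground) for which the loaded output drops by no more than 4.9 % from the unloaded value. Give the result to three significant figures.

Output resistance R_th = Ra‖Rb = (680 × 33000)/33680 = 666.3 Ω.
The fractional drop is R_th/(R_th + R_L); requiring this ≤ 0.0490 gives R_L ≥ R_th(1/0.0490 − 1) = 666.3 × 19.41 = 12.9 kΩ.

R_L(min) ≈ 12.9 kΩ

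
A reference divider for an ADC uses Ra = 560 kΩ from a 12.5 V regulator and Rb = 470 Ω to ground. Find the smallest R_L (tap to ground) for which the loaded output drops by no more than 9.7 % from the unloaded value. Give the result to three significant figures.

Output resistance R_th = Ra‖Rb = (560000 × 470)/560500 = 469.6 Ω.
The fractional drop is R_th/(R_th + R_L); requiring this ≤ 0.0970 gives R_L ≥ R_th(1/0.0970 − 1) = 469.6 × 9.309 = 4.37 kΩ.

R_L(min) ≈ 4.37 kΩ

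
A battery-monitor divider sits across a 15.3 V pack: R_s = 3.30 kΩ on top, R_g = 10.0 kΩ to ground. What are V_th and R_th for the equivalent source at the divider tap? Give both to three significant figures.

V_th = 11.5 V, R_th = 2.48 kΩ

V_th is the open-circuit tap voltage: 15.3 × 10.0/(3.30 + 10.0) = 11.5 V.
With the supply zeroed, R_s and R_g appear in parallel from the tap: R_th = R_s‖R_g = (3.30 × 10.0)/13.30 = 2.48 kΩ.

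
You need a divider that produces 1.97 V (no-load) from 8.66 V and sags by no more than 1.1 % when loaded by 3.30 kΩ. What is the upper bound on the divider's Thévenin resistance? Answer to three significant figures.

R_th ≤ 36.7 Ω

Loading drop = R_th/(R_th + R_L) ≤ 0.0110, so R_th ≤ R_L · ε/(1−ε) = 3.30 kΩ × 0.0110/0.9890 = 36.7 Ω.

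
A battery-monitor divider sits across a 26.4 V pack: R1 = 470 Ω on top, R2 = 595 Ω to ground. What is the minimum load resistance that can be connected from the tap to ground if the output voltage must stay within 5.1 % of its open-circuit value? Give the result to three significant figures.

Output resistance R_th = R1‖R2 = (470 × 595)/1065 = 262.6 Ω.
The fractional drop is R_th/(R_th + R_L); requiring this ≤ 0.0510 gives R_L ≥ R_th(1/0.0510 − 1) = 262.6 × 18.61 = 4.89 kΩ.

R_L(min) ≈ 4.89 kΩ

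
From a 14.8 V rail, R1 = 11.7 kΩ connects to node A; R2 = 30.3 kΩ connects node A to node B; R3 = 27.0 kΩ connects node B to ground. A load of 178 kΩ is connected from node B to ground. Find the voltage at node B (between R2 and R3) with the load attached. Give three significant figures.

V ≈ 5.30 V

At node B, R3 is in parallel with the load: R3‖R_L = 23.44 kΩ.
Below node A the resistance is R2 + (R3‖R_L) = 53.74 kΩ, so V_A = 14.8 × 53.74/65.44 = 12.15 V.
Then V_B = V_A × (R3‖R_L)/(R2 + R3‖R_L) = 12.15 × 23.44/53.74 = 5.30 V.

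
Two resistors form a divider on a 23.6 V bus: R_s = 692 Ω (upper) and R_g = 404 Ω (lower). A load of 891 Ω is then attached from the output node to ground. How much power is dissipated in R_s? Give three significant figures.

P ≈ 410 mW

Total resistance from the source is R_s + (R_g‖R_L) = 970.0 Ω, so I = 23.6/970.0 Ω = 24.33 mA.
P = I²·R_s = (24.33 mA)² × 692 Ω = 410 mW.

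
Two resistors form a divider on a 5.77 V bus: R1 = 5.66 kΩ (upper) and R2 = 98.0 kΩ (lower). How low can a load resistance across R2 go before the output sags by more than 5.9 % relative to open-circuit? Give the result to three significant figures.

Output resistance R_th = R1‖R2 = (5.66 × 98.0)/103.7 = 5.351 kΩ.
The fractional drop is R_th/(R_th + R_L); requiring this ≤ 0.0590 gives R_L ≥ R_th(1/0.0590 − 1) = 5.351 × 15.95 = 85.3 kΩ.

R_L(min) ≈ 85.3 kΩ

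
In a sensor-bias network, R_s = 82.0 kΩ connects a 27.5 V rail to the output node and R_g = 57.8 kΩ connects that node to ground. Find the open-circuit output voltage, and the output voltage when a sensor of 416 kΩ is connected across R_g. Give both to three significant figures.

Open-circuit: V = 27.5 × 57.8/(82.0 + 57.8) = 11.4 V.
With the load, R_g becomes R_g‖R_L = 50.75 kΩ, so V = 27.5 × 50.75/132.7 = 10.5 V.

Unloaded: 11.4 V; loaded: 10.5 V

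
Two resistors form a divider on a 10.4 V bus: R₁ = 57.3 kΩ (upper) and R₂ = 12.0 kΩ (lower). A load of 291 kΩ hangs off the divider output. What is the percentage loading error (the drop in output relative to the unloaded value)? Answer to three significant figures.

The divider's output (Thévenin) resistance is R₁‖R₂ = 9.922 kΩ.
Fractional drop under load = R_th/(R_th + R_L) = 9.922 / (9.922 + 291) = 0.03297.
So the output falls by 3.30 %.

3.30 %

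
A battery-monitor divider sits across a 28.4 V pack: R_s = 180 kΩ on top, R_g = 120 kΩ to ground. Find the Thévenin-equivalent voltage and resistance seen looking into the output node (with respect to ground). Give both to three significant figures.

V_th = 11.4 V, R_th = 72.0 kΩ

V_th is the open-circuit tap voltage: 28.4 × 120/(180 + 120) = 11.4 V.
With the supply zeroed, R_s and R_g appear in parallel from the tap: R_th = R_s‖R_g = (180 × 120)/300.0 = 72.0 kΩ.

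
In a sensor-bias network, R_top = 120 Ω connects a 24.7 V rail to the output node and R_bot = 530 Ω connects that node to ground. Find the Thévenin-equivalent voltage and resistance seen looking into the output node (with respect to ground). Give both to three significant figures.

V_th = 20.1 V, R_th = 97.8 Ω

V_th is the open-circuit tap voltage: 24.7 × 530/(120 + 530) = 20.1 V.
With the supply zeroed, R_top and R_bot appear in parallel from the tap: R_th = R_top‖R_bot = (120 × 530)/650.0 = 97.8 Ω.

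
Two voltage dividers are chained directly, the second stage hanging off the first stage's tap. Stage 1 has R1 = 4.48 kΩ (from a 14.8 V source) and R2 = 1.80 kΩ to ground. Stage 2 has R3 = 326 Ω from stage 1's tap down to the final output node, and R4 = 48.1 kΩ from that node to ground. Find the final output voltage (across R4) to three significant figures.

Stage 2 presents R3+R4 = 48430 Ω as a load on stage 1's tap.
Stage 1's lower leg becomes R2‖(R3+R4) = 1735 Ω, so V_mid = 14.8 × 1735/6215 = 4.132 V.
Stage 2 is itself unloaded: V_out = V_mid × R4/(R3+R4) = 4.132 × 48100/48430 = 4.10 V.

V_out ≈ 4.10 V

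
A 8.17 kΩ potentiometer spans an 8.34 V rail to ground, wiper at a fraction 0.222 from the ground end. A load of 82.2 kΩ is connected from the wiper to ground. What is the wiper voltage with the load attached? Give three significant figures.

The wiper splits the pot into (1−α)R = 6.356 kΩ above and αR = 1.814 kΩ below.
Lower section ‖ load = 1.775 kΩ.
V_wiper = 8.34 × 1.775/(6.356 + 1.775) = 1.82 V.

V ≈ 1.82 V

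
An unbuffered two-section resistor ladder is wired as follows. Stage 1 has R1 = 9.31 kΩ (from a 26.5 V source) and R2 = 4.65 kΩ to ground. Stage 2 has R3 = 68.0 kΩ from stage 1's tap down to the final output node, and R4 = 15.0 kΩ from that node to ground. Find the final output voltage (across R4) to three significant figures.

V_out ≈ 1.54 V

Stage 2 presents R3+R4 = 83.00 kΩ as a load on stage 1's tap.
Stage 1's lower leg becomes R2‖(R3+R4) = 4.403 kΩ, so V_mid = 26.5 × 4.403/13.71 = 8.509 V.
Stage 2 is itself unloaded: V_out = V_mid × R4/(R3+R4) = 8.509 × 15.0/83.00 = 1.54 V.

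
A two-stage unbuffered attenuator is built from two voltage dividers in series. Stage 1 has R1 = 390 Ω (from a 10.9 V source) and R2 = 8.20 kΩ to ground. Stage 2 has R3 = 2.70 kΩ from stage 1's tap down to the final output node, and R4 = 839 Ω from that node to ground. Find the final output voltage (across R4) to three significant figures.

Stage 2 presents R3+R4 = 3539 Ω as a load on stage 1's tap.
Stage 1's lower leg becomes R2‖(R3+R4) = 2472 Ω, so V_mid = 10.9 × 2472/2862 = 9.415 V.
Stage 2 is itself unloaded: V_out = V_mid × R4/(R3+R4) = 9.415 × 839/3539 = 2.23 V.

V_out ≈ 2.23 V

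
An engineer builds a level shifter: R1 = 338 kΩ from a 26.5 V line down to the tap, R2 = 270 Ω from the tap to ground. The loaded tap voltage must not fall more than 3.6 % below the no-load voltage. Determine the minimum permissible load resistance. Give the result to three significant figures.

R_L(min) ≈ 7.22 kΩ

Output resistance R_th = R1‖R2 = (338000 × 270)/338300 = 269.8 Ω.
The fractional drop is R_th/(R_th + R_L); requiring this ≤ 0.0360 gives R_L ≥ R_th(1/0.0360 − 1) = 269.8 × 26.78 = 7.22 kΩ.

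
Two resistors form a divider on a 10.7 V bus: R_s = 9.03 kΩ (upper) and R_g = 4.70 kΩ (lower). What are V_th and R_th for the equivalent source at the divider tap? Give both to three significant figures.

V_th = 3.66 V, R_th = 3.09 kΩ

V_th is the open-circuit tap voltage: 10.7 × 4.70/(9.03 + 4.70) = 3.66 V.
With the supply zeroed, R_s and R_g appear in parallel from the tap: R_th = R_s‖R_g = (9.03 × 4.70)/13.73 = 3.09 kΩ.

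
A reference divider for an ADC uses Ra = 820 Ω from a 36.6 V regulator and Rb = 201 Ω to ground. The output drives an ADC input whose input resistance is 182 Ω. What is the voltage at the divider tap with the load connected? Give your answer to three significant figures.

The load sits in parallel with Rb: Rb‖R_L = (201 × 182) / (201 + 182) = 95.51 Ω.
V_out = 36.6 × 95.51 / (820 + 95.51) = 36.6 × 95.51/915.5 = 3.82 V.
(Unloaded it would have been 7.21 V.)

V_out ≈ 3.82 V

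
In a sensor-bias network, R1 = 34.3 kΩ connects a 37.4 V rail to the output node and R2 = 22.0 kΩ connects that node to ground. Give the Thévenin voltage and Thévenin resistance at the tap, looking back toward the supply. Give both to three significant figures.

V_th is the open-circuit tap voltage: 37.4 × 22.0/(34.3 + 22.0) = 14.6 V.
With the supply zeroed, R1 and R2 appear in parallel from the tap: R_th = R1‖R2 = (34.3 × 22.0)/56.30 = 13.4 kΩ.

V_th = 14.6 V, R_th = 13.4 kΩ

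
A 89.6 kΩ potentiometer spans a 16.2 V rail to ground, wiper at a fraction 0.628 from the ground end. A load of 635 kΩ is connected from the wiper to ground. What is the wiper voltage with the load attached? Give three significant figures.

The wiper splits the pot into (1−α)R = 33.33 kΩ above and αR = 56.27 kΩ below.
Lower section ‖ load = 51.69 kΩ.
V_wiper = 16.2 × 51.69/(33.33 + 51.69) = 9.85 V.

V ≈ 9.85 V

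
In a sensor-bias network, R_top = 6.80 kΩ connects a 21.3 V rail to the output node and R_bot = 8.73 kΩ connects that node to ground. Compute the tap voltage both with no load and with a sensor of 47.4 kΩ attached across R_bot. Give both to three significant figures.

Unloaded: 12.0 V; loaded: 11.1 V

Open-circuit: V = 21.3 × 8.73/(6.80 + 8.73) = 12.0 V.
With the load, R_bot becomes R_bot‖R_L = 7.372 kΩ, so V = 21.3 × 7.372/14.17 = 11.1 V.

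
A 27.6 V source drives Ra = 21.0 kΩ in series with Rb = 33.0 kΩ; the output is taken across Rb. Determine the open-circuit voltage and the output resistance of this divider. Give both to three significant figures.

V_th = 16.9 V, R_th = 12.8 kΩ

V_th is the open-circuit tap voltage: 27.6 × 33.0/(21.0 + 33.0) = 16.9 V.
With the supply zeroed, Ra and Rb appear in parallel from the tap: R_th = Ra‖Rb = (21.0 × 33.0)/54.00 = 12.8 kΩ.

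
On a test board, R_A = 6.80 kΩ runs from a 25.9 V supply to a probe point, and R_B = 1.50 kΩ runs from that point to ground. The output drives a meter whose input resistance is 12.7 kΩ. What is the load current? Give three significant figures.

R_B‖R_L = 1.342 kΩ; V_out = 25.9 × 1.342/8.142 = 4.268 V.
I_L = V_out / R_L = 4.268 / 12.7 kΩ = 0.336 mA.

I_L ≈ 0.336 mA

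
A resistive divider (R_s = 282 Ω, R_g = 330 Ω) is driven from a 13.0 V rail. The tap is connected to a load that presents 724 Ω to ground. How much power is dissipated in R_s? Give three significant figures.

Total resistance from the source is R_s + (R_g‖R_L) = 508.7 Ω, so I = 13.0/508.7 Ω = 25.56 mA.
P = I²·R_s = (25.56 mA)² × 282 Ω = 184 mW.

P ≈ 184 mW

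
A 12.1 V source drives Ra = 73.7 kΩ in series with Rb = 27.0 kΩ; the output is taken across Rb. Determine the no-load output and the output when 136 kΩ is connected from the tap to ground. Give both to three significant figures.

Open-circuit: V = 12.1 × 27.0/(73.7 + 27.0) = 3.24 V.
With the load, Rb becomes Rb‖R_L = 22.53 kΩ, so V = 12.1 × 22.53/96.23 = 2.83 V.

Unloaded: 3.24 V; loaded: 2.83 V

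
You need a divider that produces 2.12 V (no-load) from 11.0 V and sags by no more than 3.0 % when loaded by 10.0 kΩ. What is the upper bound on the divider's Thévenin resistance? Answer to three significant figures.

R_th ≤ 309 Ω

Loading drop = R_th/(R_th + R_L) ≤ 0.0300, so R_th ≤ R_L · ε/(1−ε) = 10.0 kΩ × 0.0300/0.9700 = 309 Ω.
(Any R1, R2 with R2/(R1+R2) = 0.193 and R1‖R2 ≤ 309 Ω will meet the spec.)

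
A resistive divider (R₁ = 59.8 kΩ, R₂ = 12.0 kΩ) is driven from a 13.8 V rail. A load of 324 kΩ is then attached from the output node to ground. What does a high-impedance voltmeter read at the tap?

The load sits in parallel with R₂: R₂‖R_L = (12.0 × 324) / (12.0 + 324) = 11.57 kΩ.
V_out = 13.8 × 11.57 / (59.8 + 11.57) = 13.8 × 11.57/71.37 = 2.24 V.
(Unloaded it would have been 2.31 V.)

V_out ≈ 2.24 V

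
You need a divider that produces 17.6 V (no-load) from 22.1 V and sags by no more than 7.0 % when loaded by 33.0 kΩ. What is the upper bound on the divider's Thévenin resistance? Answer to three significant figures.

Loading drop = R_th/(R_th + R_L) ≤ 0.0700, so R_th ≤ R_L · ε/(1−ε) = 33.0 kΩ × 0.0700/0.9300 = 2.48 kΩ.
(Any R1, R2 with R2/(R1+R2) = 0.796 and R1‖R2 ≤ 2.48 kΩ will meet the spec.)

R_th ≤ 2.48 kΩ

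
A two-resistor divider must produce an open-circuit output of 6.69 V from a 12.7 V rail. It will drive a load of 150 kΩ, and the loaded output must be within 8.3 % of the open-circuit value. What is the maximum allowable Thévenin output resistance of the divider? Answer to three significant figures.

Loading drop = R_th/(R_th + R_L) ≤ 0.0830, so R_th ≤ R_L · ε/(1−ε) = 150 kΩ × 0.0830/0.9170 = 13.6 kΩ.
(Any R1, R2 with R2/(R1+R2) = 0.527 and R1‖R2 ≤ 13.6 kΩ will meet the spec.)

R_th ≤ 13.6 kΩ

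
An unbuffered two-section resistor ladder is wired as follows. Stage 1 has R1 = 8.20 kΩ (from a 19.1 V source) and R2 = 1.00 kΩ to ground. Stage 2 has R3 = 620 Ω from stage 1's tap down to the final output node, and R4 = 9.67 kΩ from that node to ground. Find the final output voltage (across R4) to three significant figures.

Stage 2 presents R3+R4 = 10290 Ω as a load on stage 1's tap.
Stage 1's lower leg becomes R2‖(R3+R4) = 911.4 Ω, so V_mid = 19.1 × 911.4/9111 = 1.911 V.
Stage 2 is itself unloaded: V_out = V_mid × R4/(R3+R4) = 1.911 × 9670/10290 = 1.80 V.

V_out ≈ 1.80 V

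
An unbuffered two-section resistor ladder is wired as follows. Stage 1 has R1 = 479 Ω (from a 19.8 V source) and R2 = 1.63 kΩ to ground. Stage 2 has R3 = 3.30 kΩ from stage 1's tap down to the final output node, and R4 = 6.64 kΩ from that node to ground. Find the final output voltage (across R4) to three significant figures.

Stage 2 presents R3+R4 = 9940 Ω as a load on stage 1's tap.
Stage 1's lower leg becomes R2‖(R3+R4) = 1400 Ω, so V_mid = 19.8 × 1400/1879 = 14.75 V.
Stage 2 is itself unloaded: V_out = V_mid × R4/(R3+R4) = 14.75 × 6640/9940 = 9.86 V.

V_out ≈ 9.86 V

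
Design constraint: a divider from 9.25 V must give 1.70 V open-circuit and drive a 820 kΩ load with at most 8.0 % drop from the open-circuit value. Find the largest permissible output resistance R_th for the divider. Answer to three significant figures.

Loading drop = R_th/(R_th + R_L) ≤ 0.0800, so R_th ≤ R_L · ε/(1−ε) = 820 kΩ × 0.0800/0.9200 = 71.3 kΩ.
(Any R1, R2 with R2/(R1+R2) = 0.184 and R1‖R2 ≤ 71.3 kΩ will meet the spec.)

R_th ≤ 71.3 kΩ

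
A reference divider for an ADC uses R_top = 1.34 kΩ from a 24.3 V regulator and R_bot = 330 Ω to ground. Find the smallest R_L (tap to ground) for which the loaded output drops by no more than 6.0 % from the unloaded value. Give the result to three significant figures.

R_L(min) ≈ 4.15 kΩ

Output resistance R_th = R_top‖R_bot = (1340 × 330)/1670 = 264.8 Ω.
The fractional drop is R_th/(R_th + R_L); requiring this ≤ 0.0600 gives R_L ≥ R_th(1/0.0600 − 1) = 264.8 × 15.67 = 4.15 kΩ.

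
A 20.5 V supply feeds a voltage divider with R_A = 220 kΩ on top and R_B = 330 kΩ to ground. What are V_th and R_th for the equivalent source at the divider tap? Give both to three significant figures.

V_th = 12.3 V, R_th = 132 kΩ

V_th is the open-circuit tap voltage: 20.5 × 330/(220 + 330) = 12.3 V.
With the supply zeroed, R_A and R_B appear in parallel from the tap: R_th = R_A‖R_B = (220 × 330)/550.0 = 132 kΩ.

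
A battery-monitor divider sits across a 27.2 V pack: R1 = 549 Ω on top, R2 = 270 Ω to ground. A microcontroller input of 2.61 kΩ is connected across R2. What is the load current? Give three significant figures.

I_L ≈ 3.21 mA

R2‖R_L = 244.7 Ω; V_out = 27.2 × 244.7/793.7 = 8.386 V.
I_L = V_out / R_L = 8.386 / 2.61 kΩ = 3.21 mA.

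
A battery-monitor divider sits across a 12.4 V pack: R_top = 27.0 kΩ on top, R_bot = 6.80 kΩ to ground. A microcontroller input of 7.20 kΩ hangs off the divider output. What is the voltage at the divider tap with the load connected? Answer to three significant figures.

The load sits in parallel with R_bot: R_bot‖R_L = (6.80 × 7.20) / (6.80 + 7.20) = 3.497 kΩ.
V_out = 12.4 × 3.497 / (27.0 + 3.497) = 12.4 × 3.497/30.50 = 1.42 V.
(Unloaded it would have been 2.49 V.)

V_out ≈ 1.42 V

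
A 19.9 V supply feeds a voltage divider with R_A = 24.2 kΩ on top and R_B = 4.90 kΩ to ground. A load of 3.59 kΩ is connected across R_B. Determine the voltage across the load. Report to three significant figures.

V_out ≈ 1.57 V

The load sits in parallel with R_B: R_B‖R_L = (4.90 × 3.59) / (4.90 + 3.59) = 2.072 kΩ.
V_out = 19.9 × 2.072 / (24.2 + 2.072) = 19.9 × 2.072/26.27 = 1.57 V.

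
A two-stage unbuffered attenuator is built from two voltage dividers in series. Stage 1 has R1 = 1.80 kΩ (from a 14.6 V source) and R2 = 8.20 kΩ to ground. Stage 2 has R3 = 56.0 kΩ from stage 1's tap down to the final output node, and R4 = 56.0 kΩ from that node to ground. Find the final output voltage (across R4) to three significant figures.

V_out ≈ 5.91 V

Stage 2 presents R3+R4 = 112.0 kΩ as a load on stage 1's tap.
Stage 1's lower leg becomes R2‖(R3+R4) = 7.641 kΩ, so V_mid = 14.6 × 7.641/9.441 = 11.82 V.
Stage 2 is itself unloaded: V_out = V_mid × R4/(R3+R4) = 11.82 × 56.0/112.0 = 5.91 V.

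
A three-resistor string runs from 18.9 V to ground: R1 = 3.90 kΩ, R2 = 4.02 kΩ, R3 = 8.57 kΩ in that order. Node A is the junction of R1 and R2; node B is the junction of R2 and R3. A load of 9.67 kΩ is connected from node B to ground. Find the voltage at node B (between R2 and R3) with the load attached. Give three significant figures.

V ≈ 6.89 V

At node B, R3 is in parallel with the load: R3‖R_L = 4.543 kΩ.
Below node A the resistance is R2 + (R3‖R_L) = 8.563 kΩ, so V_A = 18.9 × 8.563/12.46 = 12.99 V.
Then V_B = V_A × (R3‖R_L)/(R2 + R3‖R_L) = 12.99 × 4.543/8.563 = 6.89 V.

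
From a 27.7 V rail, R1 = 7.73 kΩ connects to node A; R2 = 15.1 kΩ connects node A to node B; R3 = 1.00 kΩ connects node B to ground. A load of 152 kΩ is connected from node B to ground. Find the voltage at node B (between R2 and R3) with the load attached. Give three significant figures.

At node B, R3 is in parallel with the load: R3‖R_L = 0.9935 kΩ.
Below node A the resistance is R2 + (R3‖R_L) = 16.09 kΩ, so V_A = 27.7 × 16.09/23.82 = 18.71 V.
Then V_B = V_A × (R3‖R_L)/(R2 + R3‖R_L) = 18.71 × 0.9935/16.09 = 1.16 V.

V ≈ 1.16 V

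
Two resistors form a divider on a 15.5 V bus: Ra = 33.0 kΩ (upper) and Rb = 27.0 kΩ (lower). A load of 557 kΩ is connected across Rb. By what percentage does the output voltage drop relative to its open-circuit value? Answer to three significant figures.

2.60 %

The divider's output (Thévenin) resistance is Ra‖Rb = 14.85 kΩ.
Fractional drop under load = R_th/(R_th + R_L) = 14.85 / (14.85 + 557) = 0.02597.
So the output falls by 2.60 %.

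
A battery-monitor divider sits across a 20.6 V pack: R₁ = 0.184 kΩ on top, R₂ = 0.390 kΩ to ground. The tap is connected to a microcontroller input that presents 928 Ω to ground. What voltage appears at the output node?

The load sits in parallel with R₂: R₂‖R_L = (390 × 928) / (390 + 928) = 274.6 Ω.
V_out = 20.6 × 274.6 / (184 + 274.6) = 20.6 × 274.6/458.6 = 12.3 V.

V_out ≈ 12.3 V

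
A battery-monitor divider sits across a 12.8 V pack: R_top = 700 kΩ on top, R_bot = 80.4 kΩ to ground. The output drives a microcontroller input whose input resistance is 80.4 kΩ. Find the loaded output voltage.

V_out ≈ 0.695 V

The load sits in parallel with R_bot: R_bot‖R_L = (80.4 × 80.4) / (80.4 + 80.4) = 40.20 kΩ.
V_out = 12.8 × 40.20 / (700 + 40.20) = 12.8 × 40.20/740.2 = 0.695 V.
(Unloaded it would have been 1.32 V.)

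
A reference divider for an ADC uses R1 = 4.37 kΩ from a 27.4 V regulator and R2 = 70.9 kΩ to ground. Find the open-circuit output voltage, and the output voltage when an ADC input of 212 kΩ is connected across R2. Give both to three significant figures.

Open-circuit: V = 27.4 × 70.9/(4.37 + 70.9) = 25.8 V.
With the load, R2 becomes R2‖R_L = 53.13 kΩ, so V = 27.4 × 53.13/57.50 = 25.3 V.

Unloaded: 25.8 V; loaded: 25.3 V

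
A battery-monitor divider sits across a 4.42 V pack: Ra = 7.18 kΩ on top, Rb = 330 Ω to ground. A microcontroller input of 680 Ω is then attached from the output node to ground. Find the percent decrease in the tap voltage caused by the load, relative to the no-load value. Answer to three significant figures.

31.7 %

Unloaded V = 4.42 × 330/7510 = 0.1942 V.
Loaded: Rb‖R_L = 222.2 Ω, giving V = 4.42 × 222.2/7402 = 0.1327 V.
Drop = (0.1942 − 0.1327) / 0.1942 = 31.7 %.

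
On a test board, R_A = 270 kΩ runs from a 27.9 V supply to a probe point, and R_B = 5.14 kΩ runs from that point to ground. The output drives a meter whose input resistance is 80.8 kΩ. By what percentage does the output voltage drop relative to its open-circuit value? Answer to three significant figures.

The divider's output (Thévenin) resistance is R_A‖R_B = 5.044 kΩ.
Fractional drop under load = R_th/(R_th + R_L) = 5.044 / (5.044 + 80.8) = 0.05876.
So the output falls by 5.88 %.

5.88 %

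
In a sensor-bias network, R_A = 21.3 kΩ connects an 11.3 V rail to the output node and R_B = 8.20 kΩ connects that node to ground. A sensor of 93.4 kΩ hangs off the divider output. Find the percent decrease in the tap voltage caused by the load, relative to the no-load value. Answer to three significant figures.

The divider's output (Thévenin) resistance is R_A‖R_B = 5.921 kΩ.
Fractional drop under load = R_th/(R_th + R_L) = 5.921 / (5.921 + 93.4) = 0.05961.
So the output falls by 5.96 %.

5.96 %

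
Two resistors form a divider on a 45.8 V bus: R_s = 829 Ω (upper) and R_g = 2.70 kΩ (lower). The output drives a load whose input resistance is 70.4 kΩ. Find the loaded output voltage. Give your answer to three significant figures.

V_out ≈ 34.7 V

The load sits in parallel with R_g: R_g‖R_L = (2700 × 70400) / (2700 + 70400) = 2600 Ω.
V_out = 45.8 × 2600 / (829 + 2600) = 45.8 × 2600/3429 = 34.7 V.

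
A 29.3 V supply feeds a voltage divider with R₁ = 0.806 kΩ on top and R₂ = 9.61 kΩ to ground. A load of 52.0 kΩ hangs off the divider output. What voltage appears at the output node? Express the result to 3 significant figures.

The load sits in parallel with R₂: R₂‖R_L = (9610 × 52000) / (9610 + 52000) = 8111 Ω.
V_out = 29.3 × 8111 / (806 + 8111) = 29.3 × 8111/8917 = 26.7 V.

V_out ≈ 26.7 V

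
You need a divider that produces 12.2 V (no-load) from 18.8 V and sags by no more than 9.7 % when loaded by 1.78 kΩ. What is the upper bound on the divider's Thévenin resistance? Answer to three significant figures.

R_th ≤ 191 Ω

Loading drop = R_th/(R_th + R_L) ≤ 0.0970, so R_th ≤ R_L · ε/(1−ε) = 1.78 kΩ × 0.0970/0.9030 = 191 Ω.
(Any R1, R2 with R2/(R1+R2) = 0.649 and R1‖R2 ≤ 191 Ω will meet the spec.)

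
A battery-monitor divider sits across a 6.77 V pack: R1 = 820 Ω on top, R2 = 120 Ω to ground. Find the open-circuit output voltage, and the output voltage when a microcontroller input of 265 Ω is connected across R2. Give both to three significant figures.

Unloaded: 0.864 V; loaded: 0.620 V

Open-circuit: V = 6.77 × 120/(820 + 120) = 0.864 V.
With the load, R2 becomes R2‖R_L = 82.60 Ω, so V = 6.77 × 82.60/902.6 = 0.620 V.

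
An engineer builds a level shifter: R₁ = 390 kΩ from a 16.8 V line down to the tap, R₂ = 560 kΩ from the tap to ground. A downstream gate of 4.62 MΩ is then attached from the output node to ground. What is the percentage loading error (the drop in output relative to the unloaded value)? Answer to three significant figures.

The divider's output (Thévenin) resistance is R₁‖R₂ = 229.9 kΩ.
Fractional drop under load = R_th/(R_th + R_L) = 229.9 / (229.9 + 4620) = 0.04740.
So the output falls by 4.74 %.

4.74 %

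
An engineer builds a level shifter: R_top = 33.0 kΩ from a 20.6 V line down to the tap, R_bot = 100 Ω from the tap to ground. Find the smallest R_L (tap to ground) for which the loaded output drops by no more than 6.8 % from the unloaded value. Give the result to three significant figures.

Output resistance R_th = R_top‖R_bot = (33000 × 100)/33100 = 99.70 Ω.
The fractional drop is R_th/(R_th + R_L); requiring this ≤ 0.0680 gives R_L ≥ R_th(1/0.0680 − 1) = 99.70 × 13.71 = 1.37 kΩ.

R_L(min) ≈ 1.37 kΩ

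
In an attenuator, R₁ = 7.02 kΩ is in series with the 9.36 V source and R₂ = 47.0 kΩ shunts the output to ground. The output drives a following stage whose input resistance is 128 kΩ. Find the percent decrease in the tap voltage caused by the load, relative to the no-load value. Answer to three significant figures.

The divider's output (Thévenin) resistance is R₁‖R₂ = 6.108 kΩ.
Fractional drop under load = R_th/(R_th + R_L) = 6.108 / (6.108 + 128) = 0.04554.
So the output falls by 4.55 %.

4.55 %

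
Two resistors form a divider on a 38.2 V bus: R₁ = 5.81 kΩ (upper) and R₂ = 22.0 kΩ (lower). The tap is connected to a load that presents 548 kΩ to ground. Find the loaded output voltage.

The load sits in parallel with R₂: R₂‖R_L = (22.0 × 548) / (22.0 + 548) = 21.15 kΩ.
V_out = 38.2 × 21.15 / (5.81 + 21.15) = 38.2 × 21.15/26.96 = 30.0 V.
(Unloaded it would have been 30.2 V.)

V_out ≈ 30.0 V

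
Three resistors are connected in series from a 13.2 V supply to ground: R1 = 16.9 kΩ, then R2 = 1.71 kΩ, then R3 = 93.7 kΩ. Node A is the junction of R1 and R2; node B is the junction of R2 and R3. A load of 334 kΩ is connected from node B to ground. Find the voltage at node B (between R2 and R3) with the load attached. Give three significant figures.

At node B, R3 is in parallel with the load: R3‖R_L = 73.17 kΩ.
Below node A the resistance is R2 + (R3‖R_L) = 74.88 kΩ, so V_A = 13.2 × 74.88/91.78 = 10.77 V.
Then V_B = V_A × (R3‖R_L)/(R2 + R3‖R_L) = 10.77 × 73.17/74.88 = 10.5 V.

V ≈ 10.5 V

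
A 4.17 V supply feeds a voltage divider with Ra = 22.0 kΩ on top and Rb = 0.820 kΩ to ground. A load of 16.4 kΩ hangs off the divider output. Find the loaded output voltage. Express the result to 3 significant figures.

V_out ≈ 0.143 V

The load sits in parallel with Rb: Rb‖R_L = (820 × 16400) / (820 + 16400) = 781.0 Ω.
V_out = 4.17 × 781.0 / (22000 + 781.0) = 4.17 × 781.0/22780 = 0.143 V.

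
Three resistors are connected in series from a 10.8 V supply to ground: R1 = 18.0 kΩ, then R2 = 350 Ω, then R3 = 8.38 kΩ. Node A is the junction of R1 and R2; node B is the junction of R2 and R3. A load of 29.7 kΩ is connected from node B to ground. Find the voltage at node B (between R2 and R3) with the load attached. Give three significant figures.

At node B, R3 is in parallel with the load: R3‖R_L = 6536 Ω.
Below node A the resistance is R2 + (R3‖R_L) = 6886 Ω, so V_A = 10.8 × 6886/24890 = 2.988 V.
Then V_B = V_A × (R3‖R_L)/(R2 + R3‖R_L) = 2.988 × 6536/6886 = 2.84 V.

V ≈ 2.84 V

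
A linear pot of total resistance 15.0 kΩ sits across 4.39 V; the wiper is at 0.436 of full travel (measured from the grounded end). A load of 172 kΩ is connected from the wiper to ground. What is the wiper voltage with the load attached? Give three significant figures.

The wiper splits the pot into (1−α)R = 8.460 kΩ above and αR = 6.540 kΩ below.
Lower section ‖ load = 6.300 kΩ.
V_wiper = 4.39 × 6.300/(8.460 + 6.300) = 1.87 V.

V ≈ 1.87 V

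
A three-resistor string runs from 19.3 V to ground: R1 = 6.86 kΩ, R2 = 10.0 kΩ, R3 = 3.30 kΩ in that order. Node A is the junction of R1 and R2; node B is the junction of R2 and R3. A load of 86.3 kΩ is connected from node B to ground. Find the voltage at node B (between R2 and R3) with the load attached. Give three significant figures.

At node B, R3 is in parallel with the load: R3‖R_L = 3.178 kΩ.
Below node A the resistance is R2 + (R3‖R_L) = 13.18 kΩ, so V_A = 19.3 × 13.18/20.04 = 12.69 V.
Then V_B = V_A × (R3‖R_L)/(R2 + R3‖R_L) = 12.69 × 3.178/13.18 = 3.06 V.

V ≈ 3.06 V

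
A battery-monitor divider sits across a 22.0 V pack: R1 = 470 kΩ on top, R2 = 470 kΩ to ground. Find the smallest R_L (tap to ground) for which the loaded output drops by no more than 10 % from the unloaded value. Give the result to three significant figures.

Output resistance R_th = R1‖R2 = (470 × 470)/940.0 = 235.0 kΩ.
The fractional drop is R_th/(R_th + R_L); requiring this ≤ 0.100 gives R_L ≥ R_th(1/0.100 − 1) = 235.0 × 9.000 = 2.12 MΩ.

R_L(min) ≈ 2.12 MΩ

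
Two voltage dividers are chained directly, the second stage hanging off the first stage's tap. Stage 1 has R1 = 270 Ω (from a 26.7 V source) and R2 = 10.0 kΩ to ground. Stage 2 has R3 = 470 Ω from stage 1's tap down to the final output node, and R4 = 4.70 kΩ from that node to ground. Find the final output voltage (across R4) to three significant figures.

Stage 2 presents R3+R4 = 5170 Ω as a load on stage 1's tap.
Stage 1's lower leg becomes R2‖(R3+R4) = 3408 Ω, so V_mid = 26.7 × 3408/3678 = 24.74 V.
Stage 2 is itself unloaded: V_out = V_mid × R4/(R3+R4) = 24.74 × 4700/5170 = 22.5 V.

V_out ≈ 22.5 V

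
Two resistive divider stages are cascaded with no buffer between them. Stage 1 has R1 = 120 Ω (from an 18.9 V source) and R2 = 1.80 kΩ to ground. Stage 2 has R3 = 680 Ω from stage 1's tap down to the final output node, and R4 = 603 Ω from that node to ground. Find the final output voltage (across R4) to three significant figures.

Stage 2 presents R3+R4 = 1283 Ω as a load on stage 1's tap.
Stage 1's lower leg becomes R2‖(R3+R4) = 749.1 Ω, so V_mid = 18.9 × 749.1/869.1 = 16.29 V.
Stage 2 is itself unloaded: V_out = V_mid × R4/(R3+R4) = 16.29 × 603/1283 = 7.66 V.

V_out ≈ 7.66 V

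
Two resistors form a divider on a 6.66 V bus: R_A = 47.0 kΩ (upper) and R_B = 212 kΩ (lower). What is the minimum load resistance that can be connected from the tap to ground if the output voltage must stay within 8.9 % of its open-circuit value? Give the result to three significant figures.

Output resistance R_th = R_A‖R_B = (47.0 × 212)/259.0 = 38.47 kΩ.
The fractional drop is R_th/(R_th + R_L); requiring this ≤ 0.0890 gives R_L ≥ R_th(1/0.0890 − 1) = 38.47 × 10.24 = 394 kΩ.

R_L(min) ≈ 394 kΩ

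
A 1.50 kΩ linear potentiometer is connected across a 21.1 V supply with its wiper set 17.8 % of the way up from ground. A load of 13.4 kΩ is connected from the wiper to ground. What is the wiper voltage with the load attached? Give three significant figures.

V ≈ 3.70 V

The wiper splits the pot into (1−α)R = 1233 Ω above and αR = 267.0 Ω below.
Lower section ‖ load = 261.8 Ω.
V_wiper = 21.1 × 261.8/(1233 + 261.8) = 3.70 V.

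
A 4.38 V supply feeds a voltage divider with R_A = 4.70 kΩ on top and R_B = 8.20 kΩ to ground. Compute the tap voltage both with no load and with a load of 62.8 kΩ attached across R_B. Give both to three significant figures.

Unloaded: 2.78 V; loaded: 2.66 V

Open-circuit: V = 4.38 × 8.20/(4.70 + 8.20) = 2.78 V.
With the load, R_B becomes R_B‖R_L = 7.253 kΩ, so V = 4.38 × 7.253/11.95 = 2.66 V.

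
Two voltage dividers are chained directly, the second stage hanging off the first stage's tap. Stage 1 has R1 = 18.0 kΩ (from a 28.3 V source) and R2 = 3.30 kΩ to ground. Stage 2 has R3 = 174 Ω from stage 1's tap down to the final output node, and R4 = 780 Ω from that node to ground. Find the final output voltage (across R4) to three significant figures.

Stage 2 presents R3+R4 = 954.0 Ω as a load on stage 1's tap.
Stage 1's lower leg becomes R2‖(R3+R4) = 740.1 Ω, so V_mid = 28.3 × 740.1/18740 = 1.118 V.
Stage 2 is itself unloaded: V_out = V_mid × R4/(R3+R4) = 1.118 × 780/954.0 = 0.914 V.

V_out ≈ 0.914 V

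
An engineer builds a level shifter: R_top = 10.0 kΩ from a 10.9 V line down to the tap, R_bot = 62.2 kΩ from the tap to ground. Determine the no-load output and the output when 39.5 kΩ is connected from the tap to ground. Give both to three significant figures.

Unloaded: 9.39 V; loaded: 7.71 V

Open-circuit: V = 10.9 × 62.2/(10.0 + 62.2) = 9.39 V.
With the load, R_bot becomes R_bot‖R_L = 24.16 kΩ, so V = 10.9 × 24.16/34.16 = 7.71 V.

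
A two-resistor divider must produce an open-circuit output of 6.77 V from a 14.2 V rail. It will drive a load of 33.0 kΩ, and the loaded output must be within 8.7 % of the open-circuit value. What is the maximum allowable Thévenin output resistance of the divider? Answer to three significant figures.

R_th ≤ 3.14 kΩ

Loading drop = R_th/(R_th + R_L) ≤ 0.0870, so R_th ≤ R_L · ε/(1−ε) = 33.0 kΩ × 0.0870/0.9130 = 3.14 kΩ.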